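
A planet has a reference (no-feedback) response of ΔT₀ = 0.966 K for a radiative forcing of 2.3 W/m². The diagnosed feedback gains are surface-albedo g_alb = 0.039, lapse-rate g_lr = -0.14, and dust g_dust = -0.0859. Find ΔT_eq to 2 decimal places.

0.81 K

Total gain g = 0.039 − 0.14 − 0.0859 = -0.1869.
Amplification A = 1/(1 + 0.1869) = 0.8425.
ΔT = 0.966 × 0.8425 = 0.81 K.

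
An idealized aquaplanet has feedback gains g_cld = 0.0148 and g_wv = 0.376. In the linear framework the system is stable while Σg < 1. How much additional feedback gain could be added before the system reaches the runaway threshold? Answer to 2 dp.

0.61

Current total gain = 0.0148 + 0.376 = 0.3908.
Margin to runaway = 1 − 0.3908 = 0.61.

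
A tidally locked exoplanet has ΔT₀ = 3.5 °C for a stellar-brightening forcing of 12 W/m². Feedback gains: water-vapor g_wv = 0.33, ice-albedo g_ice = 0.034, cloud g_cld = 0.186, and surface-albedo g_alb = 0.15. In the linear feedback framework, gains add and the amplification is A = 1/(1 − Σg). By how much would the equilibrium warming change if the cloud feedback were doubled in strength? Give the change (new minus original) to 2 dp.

19.04 °C

Original: g = 0.7, ΔT = 3.5/(1−0.7) = 11.6667 °C.
With doubled cloud: g' = 0.886, ΔT' = 3.5/(1−0.886) = 30.7018 °C.
Change = 30.7018 − 11.6667 = 19.04 °C.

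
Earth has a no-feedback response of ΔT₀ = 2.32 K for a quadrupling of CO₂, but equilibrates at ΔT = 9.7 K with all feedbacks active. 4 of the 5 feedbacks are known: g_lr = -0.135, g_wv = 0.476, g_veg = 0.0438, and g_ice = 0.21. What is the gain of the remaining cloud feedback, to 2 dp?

Amplification A = ΔT/ΔT₀ = 9.7/2.32 = 4.181.
Total gain g = 1 − 1/A = 1 − 1/4.181 = 0.7608.
Known gains sum to -0.135 + 0.476 + 0.0438 + 0.21 = 0.5948.
g_cld = 0.7608 − 0.5948 = 0.17.

0.17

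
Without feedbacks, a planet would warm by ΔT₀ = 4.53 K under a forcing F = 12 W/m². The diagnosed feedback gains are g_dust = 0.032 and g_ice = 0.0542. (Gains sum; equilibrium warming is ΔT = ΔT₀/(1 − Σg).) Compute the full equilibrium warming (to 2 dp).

4.96 K

Total gain g = 0.032 + 0.0542 = 0.0862.
Amplification A = 1/(1 − 0.0862) = 1.094.
ΔT = 4.53 × 1.094 = 4.96 K.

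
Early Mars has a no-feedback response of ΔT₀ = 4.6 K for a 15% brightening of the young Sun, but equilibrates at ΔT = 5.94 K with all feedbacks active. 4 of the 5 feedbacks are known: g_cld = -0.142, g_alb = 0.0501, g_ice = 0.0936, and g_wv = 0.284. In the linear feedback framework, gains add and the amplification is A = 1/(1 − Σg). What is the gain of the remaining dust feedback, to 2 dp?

Amplification A = ΔT/ΔT₀ = 5.94/4.6 = 1.291.
Total gain g = 1 − 1/A = 1 − 1/1.291 = 0.2254.
Known gains sum to -0.142 + 0.0501 + 0.0936 + 0.284 = 0.2857.
g_dust = 0.2254 − 0.2857 = -0.06.

-0.06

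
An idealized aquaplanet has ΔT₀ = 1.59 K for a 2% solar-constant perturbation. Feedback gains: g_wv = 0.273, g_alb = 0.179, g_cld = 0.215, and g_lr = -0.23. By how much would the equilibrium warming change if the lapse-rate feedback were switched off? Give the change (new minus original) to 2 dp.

1.95 K

Original: g = 0.437, ΔT = 1.59/(1−0.437) = 2.8242 K.
Without lapse-rate: g' = 0.667, ΔT' = 1.59/(1−0.667) = 4.7748 K.
Change = 4.7748 − 2.8242 = 1.95 K.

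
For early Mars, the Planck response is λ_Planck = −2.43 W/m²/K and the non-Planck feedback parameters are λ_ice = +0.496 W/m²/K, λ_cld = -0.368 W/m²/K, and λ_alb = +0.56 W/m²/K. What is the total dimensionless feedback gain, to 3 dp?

Convert to gains: g_ice = 0.496/2.43 = 0.2041; g_cld = -0.368/2.43 = -0.1514; g_alb = 0.56/2.43 = 0.2305.
Total gain g = 0.2832.

0.283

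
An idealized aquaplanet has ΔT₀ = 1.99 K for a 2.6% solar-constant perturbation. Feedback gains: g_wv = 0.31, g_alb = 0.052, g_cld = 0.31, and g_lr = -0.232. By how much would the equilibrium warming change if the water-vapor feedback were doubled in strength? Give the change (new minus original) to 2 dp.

Original: g = 0.44, ΔT = 1.99/(1−0.44) = 3.5536 K.
With doubled water-vapor: g' = 0.75, ΔT' = 1.99/(1−0.75) = 7.9600 K.
Change = 7.9600 − 3.5536 = 4.41 K.

4.41 K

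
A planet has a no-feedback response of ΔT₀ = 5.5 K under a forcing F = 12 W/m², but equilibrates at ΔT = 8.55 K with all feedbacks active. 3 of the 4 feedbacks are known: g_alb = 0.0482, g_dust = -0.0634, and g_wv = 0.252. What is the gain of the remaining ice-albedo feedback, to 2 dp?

0.12

Amplification A = ΔT/ΔT₀ = 8.55/5.5 = 1.555.
Total gain g = 1 − 1/A = 1 − 1/1.555 = 0.3569.
Known gains sum to 0.0482 − 0.0634 + 0.252 = 0.2368.
g_ice = 0.3569 − 0.2368 = 0.12.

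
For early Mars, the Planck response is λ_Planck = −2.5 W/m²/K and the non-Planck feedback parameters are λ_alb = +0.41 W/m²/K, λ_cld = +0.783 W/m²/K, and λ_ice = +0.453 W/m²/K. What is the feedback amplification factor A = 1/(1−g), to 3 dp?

2.927

Convert to gains: g_alb = 0.41/2.5 = 0.164; g_cld = 0.783/2.5 = 0.3132; g_ice = 0.453/2.5 = 0.1812.
Total gain g = 0.6584.
A = 1/(1 − 0.6584) = 2.927.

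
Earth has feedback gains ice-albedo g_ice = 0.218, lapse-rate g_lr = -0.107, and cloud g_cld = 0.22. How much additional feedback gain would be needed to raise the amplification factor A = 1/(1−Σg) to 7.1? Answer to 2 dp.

0.53

Current total gain = 0.331.
Target gain for A = 7.1: g* = 1 − 1/7.1 = 0.8592.
Additional gain needed = 0.8592 − 0.331 = 0.53.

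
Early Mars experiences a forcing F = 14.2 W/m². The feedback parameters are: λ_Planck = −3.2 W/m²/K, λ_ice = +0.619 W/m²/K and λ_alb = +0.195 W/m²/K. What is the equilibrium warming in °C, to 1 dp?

Net feedback parameter λ = (−3.2) + (+0.619) + (+0.195) = -2.386 W/m²/K.
ΔT = −F/λ = −14.2/(-2.386) = 6.0 °C.

6.0 °C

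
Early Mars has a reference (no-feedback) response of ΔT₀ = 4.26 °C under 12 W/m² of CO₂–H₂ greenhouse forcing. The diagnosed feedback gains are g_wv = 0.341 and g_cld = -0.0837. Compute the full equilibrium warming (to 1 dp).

5.7 °C

Total gain g = 0.341 − 0.0837 = 0.2573.
Amplification A = 1/(1 − 0.2573) = 1.346.
ΔT = 4.26 × 1.346 = 5.7 °C.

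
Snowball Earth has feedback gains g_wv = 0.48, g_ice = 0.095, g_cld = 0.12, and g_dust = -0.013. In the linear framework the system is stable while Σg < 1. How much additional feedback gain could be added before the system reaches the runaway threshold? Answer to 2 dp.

0.32

Current total gain = 0.48 + 0.095 + 0.12 − 0.013 = 0.682.
Margin to runaway = 1 − 0.682 = 0.32.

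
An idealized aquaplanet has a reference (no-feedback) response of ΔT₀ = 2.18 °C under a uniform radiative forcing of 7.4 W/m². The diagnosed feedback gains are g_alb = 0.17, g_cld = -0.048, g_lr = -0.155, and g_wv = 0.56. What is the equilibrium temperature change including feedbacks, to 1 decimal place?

Total gain g = 0.17 − 0.048 − 0.155 + 0.56 = 0.527.
Amplification A = 1/(1 − 0.527) = 2.114.
ΔT = 2.18 × 2.114 = 4.6 °C.

4.6 °C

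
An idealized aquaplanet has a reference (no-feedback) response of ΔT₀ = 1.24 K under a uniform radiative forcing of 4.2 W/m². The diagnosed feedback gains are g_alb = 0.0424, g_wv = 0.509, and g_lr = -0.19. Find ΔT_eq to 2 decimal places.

1.94 K

Total gain g = 0.0424 + 0.509 − 0.19 = 0.3614.
Amplification A = 1/(1 − 0.3614) = 1.566.
ΔT = 1.24 × 1.566 = 1.94 K.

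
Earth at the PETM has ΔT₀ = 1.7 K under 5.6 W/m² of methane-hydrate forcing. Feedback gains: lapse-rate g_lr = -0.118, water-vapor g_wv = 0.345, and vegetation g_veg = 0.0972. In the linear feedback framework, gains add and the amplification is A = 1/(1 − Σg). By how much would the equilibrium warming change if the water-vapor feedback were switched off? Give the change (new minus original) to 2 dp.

-0.85 K

Original: g = 0.3242, ΔT = 1.7/(1−0.3242) = 2.5155 K.
Without water-vapor: g' = -0.0208, ΔT' = 1.7/(1+0.0208) = 1.6654 K.
Change = 1.6654 − 2.5155 = -0.85 K.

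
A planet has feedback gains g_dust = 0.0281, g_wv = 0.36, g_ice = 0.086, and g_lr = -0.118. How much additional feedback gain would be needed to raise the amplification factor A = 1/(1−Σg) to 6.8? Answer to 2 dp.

Current total gain = 0.3561.
Target gain for A = 6.8: g* = 1 − 1/6.8 = 0.8529.
Additional gain needed = 0.8529 − 0.3561 = 0.50.

0.50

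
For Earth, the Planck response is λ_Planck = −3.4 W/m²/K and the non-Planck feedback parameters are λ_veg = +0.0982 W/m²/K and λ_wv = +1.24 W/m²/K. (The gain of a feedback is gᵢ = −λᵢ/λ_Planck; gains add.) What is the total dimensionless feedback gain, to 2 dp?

0.39

Convert to gains: g_veg = 0.0982/3.4 = 0.02888; g_wv = 1.24/3.4 = 0.3647.
Total gain g = 0.39358.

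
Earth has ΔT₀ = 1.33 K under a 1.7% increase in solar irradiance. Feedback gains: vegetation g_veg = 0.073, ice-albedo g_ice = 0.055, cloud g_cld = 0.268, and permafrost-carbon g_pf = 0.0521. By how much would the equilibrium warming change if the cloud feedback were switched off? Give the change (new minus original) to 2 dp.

Original: g = 0.4481, ΔT = 1.33/(1−0.4481) = 2.4099 K.
Without cloud: g' = 0.1801, ΔT' = 1.33/(1−0.1801) = 1.6221 K.
Change = 1.6221 − 2.4099 = -0.79 K.

-0.79 K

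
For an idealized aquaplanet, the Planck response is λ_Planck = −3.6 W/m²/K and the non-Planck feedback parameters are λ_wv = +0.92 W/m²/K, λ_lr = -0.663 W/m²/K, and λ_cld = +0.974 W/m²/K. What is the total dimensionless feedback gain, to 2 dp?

Convert to gains: g_wv = 0.92/3.6 = 0.2556; g_lr = -0.663/3.6 = -0.1842; g_cld = 0.974/3.6 = 0.2706.
Total gain g = 0.342.

0.34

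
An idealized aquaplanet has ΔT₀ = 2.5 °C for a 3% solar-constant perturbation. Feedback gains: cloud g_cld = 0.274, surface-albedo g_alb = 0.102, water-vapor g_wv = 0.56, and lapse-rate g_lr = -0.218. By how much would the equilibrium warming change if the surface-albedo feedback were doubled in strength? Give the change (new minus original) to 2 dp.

5.02 °C

Original: g = 0.718, ΔT = 2.5/(1−0.718) = 8.8652 °C.
With doubled surface-albedo: g' = 0.82, ΔT' = 2.5/(1−0.82) = 13.8889 °C.
Change = 13.8889 − 8.8652 = 5.02 °C.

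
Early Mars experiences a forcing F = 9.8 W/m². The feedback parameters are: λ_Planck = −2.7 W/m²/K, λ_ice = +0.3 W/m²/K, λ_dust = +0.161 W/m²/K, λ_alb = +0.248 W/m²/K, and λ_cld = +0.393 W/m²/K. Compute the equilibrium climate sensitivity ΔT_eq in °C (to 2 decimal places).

Net feedback parameter λ = (−2.7) + (+0.3) + (+0.161) + (+0.248) + (+0.393) = -1.598 W/m²/K.
ΔT = −F/λ = −9.8/(-1.598) = 6.13 °C.

6.13 °C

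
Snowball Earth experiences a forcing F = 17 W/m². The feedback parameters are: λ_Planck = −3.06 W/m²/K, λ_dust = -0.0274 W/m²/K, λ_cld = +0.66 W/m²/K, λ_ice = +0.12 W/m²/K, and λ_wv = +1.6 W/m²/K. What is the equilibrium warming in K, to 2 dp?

24.03 K

Net feedback parameter λ = (−3.06) + (-0.0274) + (+0.66) + (+0.12) + (+1.6) = -0.7074 W/m²/K.
ΔT = −F/λ = −17/(-0.7074) = 24.03 K.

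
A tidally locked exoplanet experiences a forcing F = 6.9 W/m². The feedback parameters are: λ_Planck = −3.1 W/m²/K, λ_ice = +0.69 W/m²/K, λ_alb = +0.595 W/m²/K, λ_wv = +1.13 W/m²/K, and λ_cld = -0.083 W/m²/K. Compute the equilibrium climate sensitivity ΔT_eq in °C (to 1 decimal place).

9.0 °C

Net feedback parameter λ = (−3.1) + (+0.69) + (+0.595) + (+1.13) + (-0.083) = -0.768 W/m²/K.
ΔT = −F/λ = −6.9/(-0.768) = 9.0 °C.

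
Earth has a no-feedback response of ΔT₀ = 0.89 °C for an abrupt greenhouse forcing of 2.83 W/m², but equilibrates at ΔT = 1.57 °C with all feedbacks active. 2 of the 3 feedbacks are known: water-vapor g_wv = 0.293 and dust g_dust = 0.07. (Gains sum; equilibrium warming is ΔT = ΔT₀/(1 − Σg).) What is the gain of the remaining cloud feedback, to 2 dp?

0.07

Amplification A = ΔT/ΔT₀ = 1.57/0.89 = 1.764.
Total gain g = 1 − 1/A = 1 − 1/1.764 = 0.4331.
Known gains sum to 0.293 + 0.07 = 0.363.
g_cld = 0.4331 − 0.363 = 0.07.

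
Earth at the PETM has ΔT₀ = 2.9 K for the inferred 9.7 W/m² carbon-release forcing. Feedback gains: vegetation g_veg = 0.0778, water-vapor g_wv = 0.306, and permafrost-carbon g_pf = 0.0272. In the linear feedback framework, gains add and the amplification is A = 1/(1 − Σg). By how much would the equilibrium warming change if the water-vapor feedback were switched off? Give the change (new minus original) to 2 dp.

-1.68 K

Original: g = 0.411, ΔT = 2.9/(1−0.411) = 4.9236 K.
Without water-vapor: g' = 0.105, ΔT' = 2.9/(1−0.105) = 3.2402 K.
Change = 3.2402 − 4.9236 = -1.68 K.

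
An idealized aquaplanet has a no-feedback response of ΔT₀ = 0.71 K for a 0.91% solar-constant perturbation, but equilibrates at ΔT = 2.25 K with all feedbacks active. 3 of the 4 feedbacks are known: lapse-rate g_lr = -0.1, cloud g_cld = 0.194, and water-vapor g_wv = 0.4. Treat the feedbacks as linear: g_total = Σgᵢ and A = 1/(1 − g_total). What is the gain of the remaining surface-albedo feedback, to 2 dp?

Amplification A = ΔT/ΔT₀ = 2.25/0.71 = 3.169.
Total gain g = 1 − 1/A = 1 − 1/3.169 = 0.6844.
Known gains sum to -0.1 + 0.194 + 0.4 = 0.494.
g_alb = 0.6844 − 0.494 = 0.19.

0.19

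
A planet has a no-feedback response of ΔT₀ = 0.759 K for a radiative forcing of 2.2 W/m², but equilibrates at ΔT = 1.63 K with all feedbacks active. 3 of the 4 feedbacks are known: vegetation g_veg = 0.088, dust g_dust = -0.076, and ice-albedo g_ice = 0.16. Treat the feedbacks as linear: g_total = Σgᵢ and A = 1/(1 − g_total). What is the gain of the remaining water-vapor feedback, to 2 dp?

Amplification A = ΔT/ΔT₀ = 1.63/0.759 = 2.148.
Total gain g = 1 − 1/A = 1 − 1/2.148 = 0.5345.
Known gains sum to 0.088 − 0.076 + 0.16 = 0.172.
g_wv = 0.5345 − 0.172 = 0.36.

0.36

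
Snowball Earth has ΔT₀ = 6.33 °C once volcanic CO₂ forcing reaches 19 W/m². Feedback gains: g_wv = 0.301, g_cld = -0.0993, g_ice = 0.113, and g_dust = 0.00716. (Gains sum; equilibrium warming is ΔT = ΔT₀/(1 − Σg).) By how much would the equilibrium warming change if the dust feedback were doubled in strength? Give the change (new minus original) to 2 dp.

Original: g = 0.32186, ΔT = 6.33/(1−0.32186) = 9.3344 °C.
With doubled dust: g' = 0.32902, ΔT' = 6.33/(1−0.32902) = 9.4340 °C.
Change = 9.4340 − 9.3344 = 0.10 °C.

0.10 °C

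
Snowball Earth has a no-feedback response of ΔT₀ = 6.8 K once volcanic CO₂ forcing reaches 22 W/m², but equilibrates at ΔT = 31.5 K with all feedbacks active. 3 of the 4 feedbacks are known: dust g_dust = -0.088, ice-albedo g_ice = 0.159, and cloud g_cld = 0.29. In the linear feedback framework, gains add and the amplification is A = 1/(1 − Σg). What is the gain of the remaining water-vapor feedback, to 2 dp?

Amplification A = ΔT/ΔT₀ = 31.5/6.8 = 4.632.
Total gain g = 1 − 1/A = 1 − 1/4.632 = 0.7841.
Known gains sum to -0.088 + 0.159 + 0.29 = 0.361.
g_wv = 0.7841 − 0.361 = 0.42.

0.42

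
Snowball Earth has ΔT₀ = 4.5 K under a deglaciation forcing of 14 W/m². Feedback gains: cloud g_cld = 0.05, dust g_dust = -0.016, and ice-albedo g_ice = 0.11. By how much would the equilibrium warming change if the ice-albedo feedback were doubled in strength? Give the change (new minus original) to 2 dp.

0.78 K

Original: g = 0.144, ΔT = 4.5/(1−0.144) = 5.2570 K.
With doubled ice-albedo: g' = 0.254, ΔT' = 4.5/(1−0.254) = 6.0322 K.
Change = 6.0322 − 5.2570 = 0.78 K.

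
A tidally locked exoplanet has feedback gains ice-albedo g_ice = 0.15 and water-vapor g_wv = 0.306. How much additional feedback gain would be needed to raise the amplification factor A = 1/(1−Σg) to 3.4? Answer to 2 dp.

Current total gain = 0.456.
Target gain for A = 3.4: g* = 1 − 1/3.4 = 0.7059.
Additional gain needed = 0.7059 − 0.456 = 0.25.

0.25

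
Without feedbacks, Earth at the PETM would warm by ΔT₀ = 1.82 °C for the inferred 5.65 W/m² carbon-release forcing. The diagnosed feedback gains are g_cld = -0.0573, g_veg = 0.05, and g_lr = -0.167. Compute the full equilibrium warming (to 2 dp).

1.55 °C

Total gain g = -0.0573 + 0.05 − 0.167 = -0.1743.
Amplification A = 1/(1 + 0.1743) = 0.8516.
ΔT = 1.82 × 0.8516 = 1.55 °C.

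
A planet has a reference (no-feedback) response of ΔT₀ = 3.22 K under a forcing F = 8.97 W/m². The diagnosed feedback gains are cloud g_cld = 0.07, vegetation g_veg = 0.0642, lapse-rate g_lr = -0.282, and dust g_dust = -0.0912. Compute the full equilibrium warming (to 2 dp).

Total gain g = 0.07 + 0.0642 − 0.282 − 0.0912 = -0.239.
Amplification A = 1/(1 + 0.239) = 0.8071.
ΔT = 3.22 × 0.8071 = 2.60 K.

2.60 K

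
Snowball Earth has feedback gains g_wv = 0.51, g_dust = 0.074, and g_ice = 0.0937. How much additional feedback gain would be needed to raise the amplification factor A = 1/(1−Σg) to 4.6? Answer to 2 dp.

0.10

Current total gain = 0.6777.
Target gain for A = 4.6: g* = 1 − 1/4.6 = 0.7826.
Additional gain needed = 0.7826 − 0.6777 = 0.10.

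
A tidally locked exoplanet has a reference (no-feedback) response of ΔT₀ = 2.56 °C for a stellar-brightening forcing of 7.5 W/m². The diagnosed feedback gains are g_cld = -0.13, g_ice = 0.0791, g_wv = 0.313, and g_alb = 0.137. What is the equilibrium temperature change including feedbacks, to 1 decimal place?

Total gain g = -0.13 + 0.0791 + 0.313 + 0.137 = 0.3991.
Amplification A = 1/(1 − 0.3991) = 1.664.
ΔT = 2.56 × 1.664 = 4.3 °C.

4.3 °C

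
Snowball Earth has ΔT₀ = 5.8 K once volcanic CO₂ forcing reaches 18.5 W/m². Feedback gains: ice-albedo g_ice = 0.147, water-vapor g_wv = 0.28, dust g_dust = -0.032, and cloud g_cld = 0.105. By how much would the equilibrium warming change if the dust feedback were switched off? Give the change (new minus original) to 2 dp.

Original: g = 0.5, ΔT = 5.8/(1−0.5) = 11.6000 K.
Without dust: g' = 0.532, ΔT' = 5.8/(1−0.532) = 12.3932 K.
Change = 12.3932 − 11.6000 = 0.79 K.

0.79 K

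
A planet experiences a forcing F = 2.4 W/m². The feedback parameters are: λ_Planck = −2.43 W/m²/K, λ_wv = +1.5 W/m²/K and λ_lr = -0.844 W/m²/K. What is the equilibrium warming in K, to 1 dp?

Net feedback parameter λ = (−2.43) + (+1.5) + (-0.844) = -1.774 W/m²/K.
ΔT = −F/λ = −2.4/(-1.774) = 1.4 K.

1.4 K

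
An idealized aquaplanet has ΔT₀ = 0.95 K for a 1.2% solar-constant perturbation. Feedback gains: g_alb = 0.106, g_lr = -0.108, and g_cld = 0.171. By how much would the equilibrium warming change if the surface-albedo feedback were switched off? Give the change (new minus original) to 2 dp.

Original: g = 0.169, ΔT = 0.95/(1−0.169) = 1.1432 K.
Without surface-albedo: g' = 0.063, ΔT' = 0.95/(1−0.063) = 1.0139 K.
Change = 1.0139 − 1.1432 = -0.13 K.

-0.13 K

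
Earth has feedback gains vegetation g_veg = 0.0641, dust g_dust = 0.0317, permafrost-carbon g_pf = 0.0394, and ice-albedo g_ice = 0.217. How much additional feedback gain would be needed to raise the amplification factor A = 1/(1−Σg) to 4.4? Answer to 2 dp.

Current total gain = 0.3522.
Target gain for A = 4.4: g* = 1 − 1/4.4 = 0.7727.
Additional gain needed = 0.7727 − 0.3522 = 0.42.

0.42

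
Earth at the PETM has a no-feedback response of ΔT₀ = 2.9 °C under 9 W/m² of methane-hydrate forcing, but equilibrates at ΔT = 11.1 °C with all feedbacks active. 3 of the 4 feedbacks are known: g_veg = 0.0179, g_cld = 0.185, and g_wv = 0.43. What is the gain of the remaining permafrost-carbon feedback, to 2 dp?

0.11

Amplification A = ΔT/ΔT₀ = 11.1/2.9 = 3.828.
Total gain g = 1 − 1/A = 1 − 1/3.828 = 0.7388.
Known gains sum to 0.0179 + 0.185 + 0.43 = 0.6329.
g_pf = 0.7388 − 0.6329 = 0.11.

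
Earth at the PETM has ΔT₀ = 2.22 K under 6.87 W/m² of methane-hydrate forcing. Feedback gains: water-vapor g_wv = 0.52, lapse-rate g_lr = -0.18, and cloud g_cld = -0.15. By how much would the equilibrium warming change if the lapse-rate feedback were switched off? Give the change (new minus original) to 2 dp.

Original: g = 0.19, ΔT = 2.22/(1−0.19) = 2.7407 K.
Without lapse-rate: g' = 0.37, ΔT' = 2.22/(1−0.37) = 3.5238 K.
Change = 3.5238 − 2.7407 = 0.78 K.

0.78 K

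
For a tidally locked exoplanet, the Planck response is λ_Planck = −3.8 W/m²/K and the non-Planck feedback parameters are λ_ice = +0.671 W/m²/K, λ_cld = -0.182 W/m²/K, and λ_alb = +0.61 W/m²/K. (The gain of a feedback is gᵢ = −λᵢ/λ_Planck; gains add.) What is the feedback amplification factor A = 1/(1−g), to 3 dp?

1.407

Convert to gains: g_ice = 0.671/3.8 = 0.1766; g_cld = -0.182/3.8 = -0.04789; g_alb = 0.61/3.8 = 0.1605.
Total gain g = 0.28921.
A = 1/(1 − 0.28921) = 1.407.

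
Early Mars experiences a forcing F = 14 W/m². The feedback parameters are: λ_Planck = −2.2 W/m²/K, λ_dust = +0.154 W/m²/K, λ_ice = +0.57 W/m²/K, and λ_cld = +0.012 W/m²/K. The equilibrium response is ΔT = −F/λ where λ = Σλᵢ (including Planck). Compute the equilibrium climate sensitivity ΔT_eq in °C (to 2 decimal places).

Net feedback parameter λ = (−2.2) + (+0.154) + (+0.57) + (+0.012) = -1.464 W/m²/K.
ΔT = −F/λ = −14/(-1.464) = 9.56 °C.

9.56 °C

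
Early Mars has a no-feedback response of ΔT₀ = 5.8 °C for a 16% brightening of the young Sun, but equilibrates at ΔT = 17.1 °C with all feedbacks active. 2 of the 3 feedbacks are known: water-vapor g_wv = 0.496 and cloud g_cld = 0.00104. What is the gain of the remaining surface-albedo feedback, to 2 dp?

Amplification A = ΔT/ΔT₀ = 17.1/5.8 = 2.948.
Total gain g = 1 − 1/A = 1 − 1/2.948 = 0.6608.
Known gains sum to 0.496 + 0.00104 = 0.49704.
g_alb = 0.6608 − 0.49704 = 0.16.

0.16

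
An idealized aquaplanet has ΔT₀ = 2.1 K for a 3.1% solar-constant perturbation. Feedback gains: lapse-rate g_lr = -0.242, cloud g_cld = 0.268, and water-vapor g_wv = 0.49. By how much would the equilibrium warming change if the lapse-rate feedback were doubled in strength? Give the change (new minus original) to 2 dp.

-1.45 K

Original: g = 0.516, ΔT = 2.1/(1−0.516) = 4.3388 K.
With doubled lapse-rate: g' = 0.274, ΔT' = 2.1/(1−0.274) = 2.8926 K.
Change = 2.8926 − 4.3388 = -1.45 K.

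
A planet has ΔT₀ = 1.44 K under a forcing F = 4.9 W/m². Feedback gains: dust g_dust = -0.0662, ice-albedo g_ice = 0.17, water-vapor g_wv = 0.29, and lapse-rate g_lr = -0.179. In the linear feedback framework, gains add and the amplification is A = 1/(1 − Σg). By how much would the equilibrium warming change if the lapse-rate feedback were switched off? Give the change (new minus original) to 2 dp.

0.54 K

Original: g = 0.2148, ΔT = 1.44/(1−0.2148) = 1.8339 K.
Without lapse-rate: g' = 0.3938, ΔT' = 1.44/(1−0.3938) = 2.3755 K.
Change = 2.3755 − 1.8339 = 0.54 K.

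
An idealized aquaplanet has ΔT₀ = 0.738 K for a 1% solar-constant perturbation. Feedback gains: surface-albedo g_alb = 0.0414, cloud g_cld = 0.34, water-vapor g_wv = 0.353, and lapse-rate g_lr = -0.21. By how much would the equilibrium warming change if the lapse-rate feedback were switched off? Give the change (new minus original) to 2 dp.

1.23 K

Original: g = 0.5244, ΔT = 0.738/(1−0.5244) = 1.5517 K.
Without lapse-rate: g' = 0.7344, ΔT' = 0.738/(1−0.7344) = 2.7786 K.
Change = 2.7786 − 1.5517 = 1.23 K.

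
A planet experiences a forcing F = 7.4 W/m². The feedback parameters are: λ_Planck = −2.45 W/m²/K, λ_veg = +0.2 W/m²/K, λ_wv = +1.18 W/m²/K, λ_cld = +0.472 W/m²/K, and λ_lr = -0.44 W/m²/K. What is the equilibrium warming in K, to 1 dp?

Net feedback parameter λ = (−2.45) + (+0.2) + (+1.18) + (+0.472) + (-0.44) = -1.038 W/m²/K.
ΔT = −F/λ = −7.4/(-1.038) = 7.1 K.

7.1 K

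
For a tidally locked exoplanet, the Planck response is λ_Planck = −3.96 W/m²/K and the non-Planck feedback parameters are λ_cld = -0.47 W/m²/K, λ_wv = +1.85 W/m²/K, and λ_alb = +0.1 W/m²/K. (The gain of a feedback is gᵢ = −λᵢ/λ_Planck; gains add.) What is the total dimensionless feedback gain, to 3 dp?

0.374

Convert to gains: g_cld = -0.47/3.96 = -0.1187; g_wv = 1.85/3.96 = 0.4672; g_alb = 0.1/3.96 = 0.02525.
Total gain g = 0.37375.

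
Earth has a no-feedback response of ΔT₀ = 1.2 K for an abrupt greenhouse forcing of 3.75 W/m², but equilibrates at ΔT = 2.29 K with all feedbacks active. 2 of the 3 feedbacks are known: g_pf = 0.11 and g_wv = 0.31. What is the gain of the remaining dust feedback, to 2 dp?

Amplification A = ΔT/ΔT₀ = 2.29/1.2 = 1.908.
Total gain g = 1 − 1/A = 1 − 1/1.908 = 0.4759.
Known gains sum to 0.11 + 0.31 = 0.42.
g_dust = 0.4759 − 0.42 = 0.06.

0.06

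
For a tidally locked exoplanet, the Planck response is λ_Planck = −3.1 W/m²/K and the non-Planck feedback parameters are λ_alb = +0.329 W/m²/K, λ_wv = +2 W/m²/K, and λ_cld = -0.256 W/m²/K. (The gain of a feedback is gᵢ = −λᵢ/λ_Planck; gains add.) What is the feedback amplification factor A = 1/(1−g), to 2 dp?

Convert to gains: g_alb = 0.329/3.1 = 0.1061; g_wv = 2/3.1 = 0.6452; g_cld = -0.256/3.1 = -0.08258.
Total gain g = 0.66872.
A = 1/(1 − 0.66872) = 3.02.

3.02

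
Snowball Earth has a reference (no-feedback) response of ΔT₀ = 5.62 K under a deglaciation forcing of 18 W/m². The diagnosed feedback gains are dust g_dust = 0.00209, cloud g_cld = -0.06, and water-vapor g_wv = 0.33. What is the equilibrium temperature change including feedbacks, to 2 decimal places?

Total gain g = 0.00209 − 0.06 + 0.33 = 0.27209.
Amplification A = 1/(1 − 0.27209) = 1.374.
ΔT = 5.62 × 1.374 = 7.72 K.

7.72 K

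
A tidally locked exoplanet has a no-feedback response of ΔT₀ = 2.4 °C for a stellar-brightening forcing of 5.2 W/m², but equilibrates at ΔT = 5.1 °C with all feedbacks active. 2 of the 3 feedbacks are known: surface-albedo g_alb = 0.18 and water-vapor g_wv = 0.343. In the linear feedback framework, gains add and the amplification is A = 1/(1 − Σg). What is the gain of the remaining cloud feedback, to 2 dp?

0.01

Amplification A = ΔT/ΔT₀ = 5.1/2.4 = 2.125.
Total gain g = 1 − 1/A = 1 − 1/2.125 = 0.5294.
Known gains sum to 0.18 + 0.343 = 0.523.
g_cld = 0.5294 − 0.523 = 0.01.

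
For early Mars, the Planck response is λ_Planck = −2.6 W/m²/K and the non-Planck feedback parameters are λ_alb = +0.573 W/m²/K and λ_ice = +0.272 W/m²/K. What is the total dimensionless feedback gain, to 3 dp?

0.325

Convert to gains: g_alb = 0.573/2.6 = 0.2204; g_ice = 0.272/2.6 = 0.1046.
Total gain g = 0.325.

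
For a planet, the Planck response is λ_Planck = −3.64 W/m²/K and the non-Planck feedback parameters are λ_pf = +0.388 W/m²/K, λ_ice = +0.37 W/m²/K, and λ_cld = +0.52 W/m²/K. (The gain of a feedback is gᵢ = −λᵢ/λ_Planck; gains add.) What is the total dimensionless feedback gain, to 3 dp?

Convert to gains: g_pf = 0.388/3.64 = 0.1066; g_ice = 0.37/3.64 = 0.1016; g_cld = 0.52/3.64 = 0.1429.
Total gain g = 0.3511.

0.351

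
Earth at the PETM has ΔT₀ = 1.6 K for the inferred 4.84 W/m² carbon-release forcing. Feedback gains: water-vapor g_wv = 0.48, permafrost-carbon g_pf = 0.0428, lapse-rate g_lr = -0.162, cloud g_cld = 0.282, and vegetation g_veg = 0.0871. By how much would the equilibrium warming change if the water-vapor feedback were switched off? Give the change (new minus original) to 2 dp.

-3.79 K

Original: g = 0.7299, ΔT = 1.6/(1−0.7299) = 5.9237 K.
Without water-vapor: g' = 0.2499, ΔT' = 1.6/(1−0.2499) = 2.1330 K.
Change = 2.1330 − 5.9237 = -3.79 K.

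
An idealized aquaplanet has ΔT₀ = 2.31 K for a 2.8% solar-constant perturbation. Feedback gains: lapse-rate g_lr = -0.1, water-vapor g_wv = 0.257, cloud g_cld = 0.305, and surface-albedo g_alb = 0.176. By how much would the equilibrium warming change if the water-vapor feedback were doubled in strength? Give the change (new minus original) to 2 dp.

Original: g = 0.638, ΔT = 2.31/(1−0.638) = 6.3812 K.
With doubled water-vapor: g' = 0.895, ΔT' = 2.31/(1−0.895) = 22.0000 K.
Change = 22.0000 − 6.3812 = 15.62 K.

15.62 K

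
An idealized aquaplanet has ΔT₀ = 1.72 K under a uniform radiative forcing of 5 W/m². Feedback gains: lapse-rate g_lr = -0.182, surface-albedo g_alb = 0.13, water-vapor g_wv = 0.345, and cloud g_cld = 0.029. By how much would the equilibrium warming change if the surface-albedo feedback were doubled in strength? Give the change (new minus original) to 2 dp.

0.60 K

Original: g = 0.322, ΔT = 1.72/(1−0.322) = 2.5369 K.
With doubled surface-albedo: g' = 0.452, ΔT' = 1.72/(1−0.452) = 3.1387 K.
Change = 3.1387 − 2.5369 = 0.60 K.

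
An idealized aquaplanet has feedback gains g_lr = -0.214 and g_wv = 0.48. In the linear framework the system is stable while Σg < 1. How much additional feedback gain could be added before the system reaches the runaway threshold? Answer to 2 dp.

0.73

Current total gain = -0.214 + 0.48 = 0.266.
Margin to runaway = 1 − 0.266 = 0.73.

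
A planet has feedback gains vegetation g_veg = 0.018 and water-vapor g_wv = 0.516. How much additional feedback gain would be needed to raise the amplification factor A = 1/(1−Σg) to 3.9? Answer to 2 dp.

Current total gain = 0.534.
Target gain for A = 3.9: g* = 1 − 1/3.9 = 0.7436.
Additional gain needed = 0.7436 − 0.534 = 0.21.

0.21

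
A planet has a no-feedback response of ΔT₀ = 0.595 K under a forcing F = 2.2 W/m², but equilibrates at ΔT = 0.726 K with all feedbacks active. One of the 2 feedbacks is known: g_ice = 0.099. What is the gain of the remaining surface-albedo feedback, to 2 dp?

0.08

Amplification A = ΔT/ΔT₀ = 0.726/0.595 = 1.22.
Total gain g = 1 − 1/A = 1 − 1/1.22 = 0.1803.
The known gain is 0.099.
g_alb = 0.1803 − 0.099 = 0.08.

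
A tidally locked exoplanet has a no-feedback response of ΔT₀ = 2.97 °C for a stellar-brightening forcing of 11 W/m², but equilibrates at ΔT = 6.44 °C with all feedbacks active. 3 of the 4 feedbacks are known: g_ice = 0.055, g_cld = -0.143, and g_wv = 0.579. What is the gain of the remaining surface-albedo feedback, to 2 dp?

Amplification A = ΔT/ΔT₀ = 6.44/2.97 = 2.168.
Total gain g = 1 − 1/A = 1 − 1/2.168 = 0.5387.
Known gains sum to 0.055 − 0.143 + 0.579 = 0.491.
g_alb = 0.5387 − 0.491 = 0.05.

0.05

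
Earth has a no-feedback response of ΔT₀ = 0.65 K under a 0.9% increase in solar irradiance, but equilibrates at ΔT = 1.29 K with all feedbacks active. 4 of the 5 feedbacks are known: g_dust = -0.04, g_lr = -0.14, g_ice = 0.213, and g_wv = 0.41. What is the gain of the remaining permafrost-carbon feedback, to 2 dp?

0.05

Amplification A = ΔT/ΔT₀ = 1.29/0.65 = 1.985.
Total gain g = 1 − 1/A = 1 − 1/1.985 = 0.4962.
Known gains sum to -0.04 − 0.14 + 0.213 + 0.41 = 0.443.
g_pf = 0.4962 − 0.443 = 0.05.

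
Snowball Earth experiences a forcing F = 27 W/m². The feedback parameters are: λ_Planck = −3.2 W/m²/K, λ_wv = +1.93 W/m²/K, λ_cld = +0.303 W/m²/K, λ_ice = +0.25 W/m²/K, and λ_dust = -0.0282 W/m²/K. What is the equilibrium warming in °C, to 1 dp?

36.2 °C

Net feedback parameter λ = (−3.2) + (+1.93) + (+0.303) + (+0.25) + (-0.0282) = -0.7452 W/m²/K.
ΔT = −F/λ = −27/(-0.7452) = 36.2 °C.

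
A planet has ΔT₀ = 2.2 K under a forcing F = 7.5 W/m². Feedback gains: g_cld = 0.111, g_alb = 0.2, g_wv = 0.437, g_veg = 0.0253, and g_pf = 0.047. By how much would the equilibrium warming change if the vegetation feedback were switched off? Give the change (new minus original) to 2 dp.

Original: g = 0.8203, ΔT = 2.2/(1−0.8203) = 12.2426 K.
Without vegetation: g' = 0.795, ΔT' = 2.2/(1−0.795) = 10.7317 K.
Change = 10.7317 − 12.2426 = -1.51 K.

-1.51 K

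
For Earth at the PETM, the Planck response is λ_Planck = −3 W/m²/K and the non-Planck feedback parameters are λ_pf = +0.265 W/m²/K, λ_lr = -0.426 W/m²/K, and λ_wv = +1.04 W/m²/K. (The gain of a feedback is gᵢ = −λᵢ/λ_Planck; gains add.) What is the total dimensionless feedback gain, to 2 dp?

0.29

Convert to gains: g_pf = 0.265/3 = 0.08833; g_lr = -0.426/3 = -0.142; g_wv = 1.04/3 = 0.3467.
Total gain g = 0.29303.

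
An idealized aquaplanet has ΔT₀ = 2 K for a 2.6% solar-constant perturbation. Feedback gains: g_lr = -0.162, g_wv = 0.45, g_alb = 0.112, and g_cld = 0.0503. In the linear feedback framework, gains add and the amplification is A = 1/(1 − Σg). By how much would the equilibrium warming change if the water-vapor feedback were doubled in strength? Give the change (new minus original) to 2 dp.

16.42 K

Original: g = 0.4503, ΔT = 2/(1−0.4503) = 3.6383 K.
With doubled water-vapor: g' = 0.9003, ΔT' = 2/(1−0.9003) = 20.0602 K.
Change = 20.0602 − 3.6383 = 16.42 K.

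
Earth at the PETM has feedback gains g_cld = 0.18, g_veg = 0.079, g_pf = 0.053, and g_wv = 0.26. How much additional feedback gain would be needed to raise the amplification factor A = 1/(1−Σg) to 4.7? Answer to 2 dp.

Current total gain = 0.572.
Target gain for A = 4.7: g* = 1 − 1/4.7 = 0.7872.
Additional gain needed = 0.7872 − 0.572 = 0.22.

0.22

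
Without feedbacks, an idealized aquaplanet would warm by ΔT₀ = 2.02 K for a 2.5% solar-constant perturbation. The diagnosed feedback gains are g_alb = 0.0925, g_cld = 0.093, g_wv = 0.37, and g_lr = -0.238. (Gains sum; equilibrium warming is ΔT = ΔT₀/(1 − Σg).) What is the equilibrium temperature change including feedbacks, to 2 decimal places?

2.96 K

Total gain g = 0.0925 + 0.093 + 0.37 − 0.238 = 0.3175.
Amplification A = 1/(1 − 0.3175) = 1.465.
ΔT = 2.02 × 1.465 = 2.96 K.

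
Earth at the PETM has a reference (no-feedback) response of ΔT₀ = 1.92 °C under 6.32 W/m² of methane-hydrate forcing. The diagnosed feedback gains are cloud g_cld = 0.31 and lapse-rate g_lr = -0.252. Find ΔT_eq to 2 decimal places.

Total gain g = 0.31 − 0.252 = 0.058.
Amplification A = 1/(1 − 0.058) = 1.062.
ΔT = 1.92 × 1.062 = 2.04 °C.

2.04 °C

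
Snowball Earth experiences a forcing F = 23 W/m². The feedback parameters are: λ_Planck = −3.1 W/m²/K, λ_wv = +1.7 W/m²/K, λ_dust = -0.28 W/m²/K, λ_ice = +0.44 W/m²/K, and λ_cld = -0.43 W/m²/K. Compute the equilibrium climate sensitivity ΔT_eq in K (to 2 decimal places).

Net feedback parameter λ = (−3.1) + (+1.7) + (-0.28) + (+0.44) + (-0.43) = -1.67 W/m²/K.
ΔT = −F/λ = −23/(-1.67) = 13.77 K.

13.77 K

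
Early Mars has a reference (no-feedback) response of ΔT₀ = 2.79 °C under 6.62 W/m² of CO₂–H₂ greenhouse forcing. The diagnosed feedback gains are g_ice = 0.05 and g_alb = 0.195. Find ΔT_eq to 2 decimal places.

Total gain g = 0.05 + 0.195 = 0.245.
Amplification A = 1/(1 − 0.245) = 1.325.
ΔT = 2.79 × 1.325 = 3.70 °C.

3.70 °C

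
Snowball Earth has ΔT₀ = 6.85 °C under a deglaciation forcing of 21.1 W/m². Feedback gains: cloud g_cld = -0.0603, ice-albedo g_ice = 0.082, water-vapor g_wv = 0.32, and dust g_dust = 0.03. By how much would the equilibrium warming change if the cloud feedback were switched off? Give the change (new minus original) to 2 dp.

Original: g = 0.3717, ΔT = 6.85/(1−0.3717) = 10.9024 °C.
Without cloud: g' = 0.432, ΔT' = 6.85/(1−0.432) = 12.0599 °C.
Change = 12.0599 − 10.9024 = 1.16 °C.

1.16 °C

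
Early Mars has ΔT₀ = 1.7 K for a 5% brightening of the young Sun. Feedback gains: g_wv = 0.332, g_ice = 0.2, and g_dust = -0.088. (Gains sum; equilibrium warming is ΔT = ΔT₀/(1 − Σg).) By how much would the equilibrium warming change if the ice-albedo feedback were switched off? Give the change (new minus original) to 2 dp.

-0.81 K

Original: g = 0.444, ΔT = 1.7/(1−0.444) = 3.0576 K.
Without ice-albedo: g' = 0.244, ΔT' = 1.7/(1−0.244) = 2.2487 K.
Change = 2.2487 − 3.0576 = -0.81 K.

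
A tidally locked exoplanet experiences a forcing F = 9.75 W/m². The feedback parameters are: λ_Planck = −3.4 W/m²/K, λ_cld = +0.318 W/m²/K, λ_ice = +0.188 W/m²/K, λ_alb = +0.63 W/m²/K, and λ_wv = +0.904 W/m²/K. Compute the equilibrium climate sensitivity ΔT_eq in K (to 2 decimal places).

7.17 K

Net feedback parameter λ = (−3.4) + (+0.318) + (+0.188) + (+0.63) + (+0.904) = -1.36 W/m²/K.
ΔT = −F/λ = −9.75/(-1.36) = 7.17 K.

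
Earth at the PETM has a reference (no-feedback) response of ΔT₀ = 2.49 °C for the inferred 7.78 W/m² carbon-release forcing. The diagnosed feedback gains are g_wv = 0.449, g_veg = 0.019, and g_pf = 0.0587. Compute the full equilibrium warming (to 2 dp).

5.26 °C

Total gain g = 0.449 + 0.019 + 0.0587 = 0.5267.
Amplification A = 1/(1 − 0.5267) = 2.113.
ΔT = 2.49 × 2.113 = 5.26 °C.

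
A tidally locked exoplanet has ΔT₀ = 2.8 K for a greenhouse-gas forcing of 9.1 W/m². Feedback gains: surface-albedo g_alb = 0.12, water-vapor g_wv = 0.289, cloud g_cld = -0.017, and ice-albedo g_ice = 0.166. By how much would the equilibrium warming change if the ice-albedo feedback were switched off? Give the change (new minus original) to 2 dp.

-1.73 K

Original: g = 0.558, ΔT = 2.8/(1−0.558) = 6.3348 K.
Without ice-albedo: g' = 0.392, ΔT' = 2.8/(1−0.392) = 4.6053 K.
Change = 4.6053 − 6.3348 = -1.73 K.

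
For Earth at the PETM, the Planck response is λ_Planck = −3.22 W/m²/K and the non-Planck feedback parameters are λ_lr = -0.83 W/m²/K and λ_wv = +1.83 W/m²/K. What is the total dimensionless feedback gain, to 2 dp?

0.31

Convert to gains: g_lr = -0.83/3.22 = -0.2578; g_wv = 1.83/3.22 = 0.5683.
Total gain g = 0.3105.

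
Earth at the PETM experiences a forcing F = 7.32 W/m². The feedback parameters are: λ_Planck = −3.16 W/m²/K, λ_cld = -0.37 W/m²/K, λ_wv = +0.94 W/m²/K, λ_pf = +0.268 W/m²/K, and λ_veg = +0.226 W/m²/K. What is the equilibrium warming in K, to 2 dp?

3.49 K

Net feedback parameter λ = (−3.16) + (-0.37) + (+0.94) + (+0.268) + (+0.226) = -2.096 W/m²/K.
ΔT = −F/λ = −7.32/(-2.096) = 3.49 K.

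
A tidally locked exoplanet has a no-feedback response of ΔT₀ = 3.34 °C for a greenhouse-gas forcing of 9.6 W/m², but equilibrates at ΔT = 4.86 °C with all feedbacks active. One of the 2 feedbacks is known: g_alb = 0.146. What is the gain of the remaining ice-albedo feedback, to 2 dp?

0.17

Amplification A = ΔT/ΔT₀ = 4.86/3.34 = 1.455.
Total gain g = 1 − 1/A = 1 − 1/1.455 = 0.3127.
The known gain is 0.146.
g_ice = 0.3127 − 0.146 = 0.17.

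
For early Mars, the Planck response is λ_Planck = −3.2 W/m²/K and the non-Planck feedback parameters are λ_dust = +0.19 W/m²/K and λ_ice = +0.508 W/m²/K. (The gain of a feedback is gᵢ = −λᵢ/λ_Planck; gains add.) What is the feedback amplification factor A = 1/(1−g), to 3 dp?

1.279

Convert to gains: g_dust = 0.19/3.2 = 0.05937; g_ice = 0.508/3.2 = 0.1588.
Total gain g = 0.21817.
A = 1/(1 − 0.21817) = 1.279.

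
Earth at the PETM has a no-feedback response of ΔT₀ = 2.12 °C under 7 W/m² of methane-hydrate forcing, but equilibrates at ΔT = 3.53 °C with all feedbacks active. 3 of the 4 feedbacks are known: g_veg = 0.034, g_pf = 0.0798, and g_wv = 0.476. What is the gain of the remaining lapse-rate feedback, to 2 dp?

Amplification A = ΔT/ΔT₀ = 3.53/2.12 = 1.665.
Total gain g = 1 − 1/A = 1 − 1/1.665 = 0.3994.
Known gains sum to 0.034 + 0.0798 + 0.476 = 0.5898.
g_lr = 0.3994 − 0.5898 = -0.19.

-0.19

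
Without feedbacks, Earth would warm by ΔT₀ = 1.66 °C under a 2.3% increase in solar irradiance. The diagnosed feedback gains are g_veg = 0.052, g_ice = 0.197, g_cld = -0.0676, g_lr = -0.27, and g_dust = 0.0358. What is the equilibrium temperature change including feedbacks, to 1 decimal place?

Total gain g = 0.052 + 0.197 − 0.0676 − 0.27 + 0.0358 = -0.0528.
Amplification A = 1/(1 + 0.0528) = 0.9498.
ΔT = 1.66 × 0.9498 = 1.6 °C.

1.6 °C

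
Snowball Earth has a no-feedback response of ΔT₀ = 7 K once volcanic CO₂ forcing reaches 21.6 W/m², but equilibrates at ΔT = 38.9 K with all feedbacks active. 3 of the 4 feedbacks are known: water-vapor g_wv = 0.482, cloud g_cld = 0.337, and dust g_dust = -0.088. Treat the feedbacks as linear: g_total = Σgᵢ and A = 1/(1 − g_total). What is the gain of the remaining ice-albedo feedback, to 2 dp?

Amplification A = ΔT/ΔT₀ = 38.9/7 = 5.557.
Total gain g = 1 − 1/A = 1 − 1/5.557 = 0.82.
Known gains sum to 0.482 + 0.337 − 0.088 = 0.731.
g_ice = 0.82 − 0.731 = 0.09.

0.09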